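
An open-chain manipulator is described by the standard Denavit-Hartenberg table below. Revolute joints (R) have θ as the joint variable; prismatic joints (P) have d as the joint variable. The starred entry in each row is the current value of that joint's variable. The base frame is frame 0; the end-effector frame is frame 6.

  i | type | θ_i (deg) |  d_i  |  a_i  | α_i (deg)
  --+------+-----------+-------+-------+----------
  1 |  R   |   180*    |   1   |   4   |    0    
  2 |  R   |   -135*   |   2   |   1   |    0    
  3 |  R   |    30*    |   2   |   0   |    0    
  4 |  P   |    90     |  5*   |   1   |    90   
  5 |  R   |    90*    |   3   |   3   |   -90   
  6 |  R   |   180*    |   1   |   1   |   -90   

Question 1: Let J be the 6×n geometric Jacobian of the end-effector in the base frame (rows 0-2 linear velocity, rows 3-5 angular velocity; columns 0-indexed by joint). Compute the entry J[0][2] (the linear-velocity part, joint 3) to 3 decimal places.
axis z_2 = (0.0000,0.0000,1.0000); lever o_n−o_2 = (0.7765,2.8978,9.0000)
cross product → J_v[:, 2] = (-2.8978,0.7765,0.0000)
J_ω[:, 2] = z_2
entry J[0][2] = -2.8978

-2.898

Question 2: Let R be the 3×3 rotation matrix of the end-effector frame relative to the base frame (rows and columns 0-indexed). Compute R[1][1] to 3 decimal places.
End-effector y-axis (col 1 of R) = (-0.9659,0.2588,-0.0000)
R[1][1] = 0.2588

0.259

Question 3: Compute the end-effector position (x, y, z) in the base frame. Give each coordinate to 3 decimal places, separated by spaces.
-2.516 3.605 12.000

after link 1: o_1 = (-4.0000, 0.0000, 1.0000)
after link 2: o_2 = (-3.2929, 0.7071, 3.0000)
after link 3: o_3 = (-3.2929, 0.7071, 5.0000)
after link 4: o_4 = (-4.2588, 0.9659, 10.0000)
after link 5: o_5 = (-3.4824, 3.8637, 13.0000)
after link 6: o_6 = (-2.5164, 3.6049, 12.0000)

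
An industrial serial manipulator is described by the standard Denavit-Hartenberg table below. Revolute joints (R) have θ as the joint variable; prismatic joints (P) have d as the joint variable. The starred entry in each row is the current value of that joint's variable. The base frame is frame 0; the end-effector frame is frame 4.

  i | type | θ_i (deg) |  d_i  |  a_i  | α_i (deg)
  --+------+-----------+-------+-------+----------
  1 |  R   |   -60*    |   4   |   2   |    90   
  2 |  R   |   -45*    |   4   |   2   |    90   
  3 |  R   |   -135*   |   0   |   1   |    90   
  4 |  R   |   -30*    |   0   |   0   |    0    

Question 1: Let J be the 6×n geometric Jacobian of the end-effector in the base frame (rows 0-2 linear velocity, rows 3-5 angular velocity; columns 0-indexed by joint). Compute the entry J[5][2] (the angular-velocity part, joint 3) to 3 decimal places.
axis z_2 = (-0.3536,0.6124,-0.7071); lever o_n−o_2 = (0.3624,0.7866,0.5000)
cross product → J_v[:, 2] = (0.8624,-0.0795,-0.5000)
J_ω[:, 2] = z_2
entry J[5][2] = -0.7071

-0.707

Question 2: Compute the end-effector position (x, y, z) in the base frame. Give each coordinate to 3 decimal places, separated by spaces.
after link 1: o_1 = (1.0000, -1.7321, 4.0000)
after link 2: o_2 = (-1.7570, -4.9568, 2.5858)
after link 3: o_3 = (-1.3946, -4.1702, 3.0858)
after link 4: o_4 = (-1.3946, -4.1702, 3.0858)

-1.395 -4.170 3.086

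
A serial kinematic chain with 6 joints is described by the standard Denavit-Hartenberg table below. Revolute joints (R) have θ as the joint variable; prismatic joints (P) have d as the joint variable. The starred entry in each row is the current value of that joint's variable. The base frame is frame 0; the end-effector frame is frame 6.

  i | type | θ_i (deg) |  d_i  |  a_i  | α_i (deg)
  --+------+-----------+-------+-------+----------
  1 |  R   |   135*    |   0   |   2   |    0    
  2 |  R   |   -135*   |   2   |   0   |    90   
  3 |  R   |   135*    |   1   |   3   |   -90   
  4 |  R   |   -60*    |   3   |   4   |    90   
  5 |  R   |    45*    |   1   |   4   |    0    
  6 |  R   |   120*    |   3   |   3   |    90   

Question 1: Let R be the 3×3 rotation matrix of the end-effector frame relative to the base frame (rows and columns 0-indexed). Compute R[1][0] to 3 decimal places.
0.837

End-effector x-axis (col 0 of R) = (0.1585,0.8365,-0.5245)
R[1][0] = 0.8365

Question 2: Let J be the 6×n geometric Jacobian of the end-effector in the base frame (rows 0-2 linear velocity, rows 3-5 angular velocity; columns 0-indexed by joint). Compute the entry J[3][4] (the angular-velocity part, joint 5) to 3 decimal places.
axis z_4 = (0.6124,-0.5000,-0.6124); lever o_n−o_4 = (-0.0750,-1.9399,-5.0230)
cross product → J_v[:, 4] = (1.3236,3.1219,-1.2255)
J_ω[:, 4] = z_4
entry J[3][4] = 0.6124

0.612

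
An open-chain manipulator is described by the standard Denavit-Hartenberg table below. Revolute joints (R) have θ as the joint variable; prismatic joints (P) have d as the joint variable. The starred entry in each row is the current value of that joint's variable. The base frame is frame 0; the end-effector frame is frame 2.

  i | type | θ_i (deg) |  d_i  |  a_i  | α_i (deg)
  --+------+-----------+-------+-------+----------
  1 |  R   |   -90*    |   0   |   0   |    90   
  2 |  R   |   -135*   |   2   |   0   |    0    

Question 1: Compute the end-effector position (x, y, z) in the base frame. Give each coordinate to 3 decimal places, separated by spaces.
after link 1: o_1 = (0.0000, 0.0000, 0.0000)
after link 2: o_2 = (-2.0000, -0.0000, 0.0000)

-2.000 -0.000 0.000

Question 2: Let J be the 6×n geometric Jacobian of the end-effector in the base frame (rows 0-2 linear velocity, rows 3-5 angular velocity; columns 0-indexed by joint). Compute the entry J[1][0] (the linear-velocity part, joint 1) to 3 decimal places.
-2.000

axis z_0 = ẑ; lever o_n−o_0 = (-2.0000,-0.0000,0.0000)
cross product → J_v[:, 0] = (0.0000,-2.0000,0.0000)
J_ω[:, 0] = z_0
entry J[1][0] = -2.0000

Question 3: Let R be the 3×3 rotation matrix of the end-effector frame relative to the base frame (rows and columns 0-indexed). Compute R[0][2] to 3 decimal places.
End-effector z-axis (col 2 of R) = (-1.0000,-0.0000,0.0000)
R[0][2] = -1.0000

-1.000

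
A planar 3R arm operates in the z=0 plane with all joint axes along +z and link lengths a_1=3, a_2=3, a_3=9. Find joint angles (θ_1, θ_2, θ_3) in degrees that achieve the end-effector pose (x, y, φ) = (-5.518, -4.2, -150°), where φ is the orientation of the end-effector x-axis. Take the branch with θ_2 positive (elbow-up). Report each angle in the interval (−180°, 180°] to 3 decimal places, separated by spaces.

-59.994 135.004 134.990

wrist centre = target − a_3·(cos φ, sin φ) = (2.2762, 0.3000)
cos θ_2 = (5.2712−3²−3²)/(2·3·3) = -0.7072; θ_2 = 135.0039° (elbow-up)
β = atan2(0.3000,2.2762) = 7.5081°; ψ = atan2(2.1212,0.8785) = 67.5019°
θ_1 = β − ψ = -59.9938°
θ_3 = φ − θ_1 − θ_2 = 134.9899° (wrapped to (-180°,180°])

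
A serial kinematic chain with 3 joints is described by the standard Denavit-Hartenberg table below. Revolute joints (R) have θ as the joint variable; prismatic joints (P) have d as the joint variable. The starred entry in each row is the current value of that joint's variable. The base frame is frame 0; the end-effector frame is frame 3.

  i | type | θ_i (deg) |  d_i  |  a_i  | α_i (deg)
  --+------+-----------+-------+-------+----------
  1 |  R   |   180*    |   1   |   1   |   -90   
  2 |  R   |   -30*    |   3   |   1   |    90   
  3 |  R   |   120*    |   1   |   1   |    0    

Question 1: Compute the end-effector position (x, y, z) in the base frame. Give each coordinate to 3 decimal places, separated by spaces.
-0.933 -3.866 2.116

after link 1: o_1 = (-1.0000, 0.0000, 1.0000)
after link 2: o_2 = (-1.8660, -3.0000, 1.5000)
after link 3: o_3 = (-0.9330, -3.8660, 2.1160)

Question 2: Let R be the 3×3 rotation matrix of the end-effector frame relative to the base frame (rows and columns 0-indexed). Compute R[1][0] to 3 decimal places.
End-effector x-axis (col 0 of R) = (0.4330,-0.8660,-0.2500)
R[1][0] = -0.8660

-0.866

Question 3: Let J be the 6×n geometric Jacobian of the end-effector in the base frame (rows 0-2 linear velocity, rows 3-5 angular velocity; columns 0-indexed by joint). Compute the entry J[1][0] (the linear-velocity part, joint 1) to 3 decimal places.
-0.933

axis z_0 = ẑ; lever o_n−o_0 = (-0.9330,-3.8660,2.1160)
cross product → J_v[:, 0] = (3.8660,-0.9330,0.0000)
J_ω[:, 0] = z_0
entry J[1][0] = -0.9330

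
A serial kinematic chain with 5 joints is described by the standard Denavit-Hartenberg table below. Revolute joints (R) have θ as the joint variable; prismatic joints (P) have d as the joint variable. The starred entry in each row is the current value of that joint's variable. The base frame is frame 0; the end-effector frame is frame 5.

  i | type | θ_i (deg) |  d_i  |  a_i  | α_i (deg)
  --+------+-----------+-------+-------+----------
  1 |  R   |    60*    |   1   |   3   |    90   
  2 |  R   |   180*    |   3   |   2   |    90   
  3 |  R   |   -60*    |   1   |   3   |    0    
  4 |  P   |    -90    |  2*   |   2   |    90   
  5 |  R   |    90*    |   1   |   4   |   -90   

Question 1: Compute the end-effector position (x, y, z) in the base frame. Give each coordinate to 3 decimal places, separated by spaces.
1.098 1.366 8.000

after link 1: o_1 = (1.5000, 2.5981, 1.0000)
after link 2: o_2 = (3.0981, -0.6340, 1.0000)
after link 3: o_3 = (0.0981, -0.6340, 2.0000)
after link 4: o_4 = (0.0981, 1.3660, 4.0000)
after link 5: o_5 = (1.0981, 1.3660, 8.0000)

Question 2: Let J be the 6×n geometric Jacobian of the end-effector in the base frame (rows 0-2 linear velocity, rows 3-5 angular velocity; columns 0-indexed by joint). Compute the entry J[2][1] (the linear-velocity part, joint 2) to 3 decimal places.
axis z_1 = (0.8660,-0.5000,0.0000); lever o_n−o_1 = (-0.4019,-1.2321,7.0000)
cross product → J_v[:, 1] = (-3.5000,-6.0622,-1.2679)
J_ω[:, 1] = z_1
entry J[2][1] = -1.2679

-1.268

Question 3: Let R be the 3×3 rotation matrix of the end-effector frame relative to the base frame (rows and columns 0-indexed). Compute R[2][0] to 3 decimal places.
1.000

End-effector x-axis (col 0 of R) = (0.0000,0.0000,1.0000)
R[2][0] = 1.0000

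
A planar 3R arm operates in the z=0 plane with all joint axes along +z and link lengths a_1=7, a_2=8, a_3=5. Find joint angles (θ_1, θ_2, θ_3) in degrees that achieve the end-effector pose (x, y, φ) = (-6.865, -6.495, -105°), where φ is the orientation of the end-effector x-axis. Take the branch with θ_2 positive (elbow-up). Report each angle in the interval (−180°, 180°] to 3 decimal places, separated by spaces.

wrist centre = target − a_3·(cos φ, sin φ) = (-5.5709, -1.6654)
cos θ_2 = (33.8084−7²−8²)/(2·7·8) = -0.7071; θ_2 = 134.9968° (elbow-up)
β = atan2(-1.6654,-5.5709) = -163.3564°; ψ = atan2(5.6572,1.3435) = 76.6409°
θ_1 = β − ψ = -239.9974°
θ_3 = φ − θ_1 − θ_2 = 0.0005° (wrapped to (-180°,180°])

120.003 134.997 0.001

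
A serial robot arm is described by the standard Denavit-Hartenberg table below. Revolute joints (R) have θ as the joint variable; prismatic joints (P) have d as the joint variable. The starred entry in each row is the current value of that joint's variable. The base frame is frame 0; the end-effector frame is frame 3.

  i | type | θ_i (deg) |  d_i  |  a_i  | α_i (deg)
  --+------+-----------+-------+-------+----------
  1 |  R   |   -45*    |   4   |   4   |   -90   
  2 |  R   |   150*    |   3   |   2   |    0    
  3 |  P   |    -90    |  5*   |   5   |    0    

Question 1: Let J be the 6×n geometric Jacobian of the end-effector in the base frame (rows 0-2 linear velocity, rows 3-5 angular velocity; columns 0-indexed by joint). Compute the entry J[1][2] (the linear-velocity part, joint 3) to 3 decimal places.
prismatic axis z_2 = (0.7071,0.7071,0.0000)
J_v[:, 2] = z_2; J_ω[:, 2] = (0,0,0)
entry J[1][2] = 0.7071

0.707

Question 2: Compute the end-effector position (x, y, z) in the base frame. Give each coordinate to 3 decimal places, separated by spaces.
9.028 2.285 -1.330

after link 1: o_1 = (2.8284, -2.8284, 4.0000)
after link 2: o_2 = (3.7250, 0.5176, 3.0000)
after link 3: o_3 = (9.0283, 2.2854, -1.3301)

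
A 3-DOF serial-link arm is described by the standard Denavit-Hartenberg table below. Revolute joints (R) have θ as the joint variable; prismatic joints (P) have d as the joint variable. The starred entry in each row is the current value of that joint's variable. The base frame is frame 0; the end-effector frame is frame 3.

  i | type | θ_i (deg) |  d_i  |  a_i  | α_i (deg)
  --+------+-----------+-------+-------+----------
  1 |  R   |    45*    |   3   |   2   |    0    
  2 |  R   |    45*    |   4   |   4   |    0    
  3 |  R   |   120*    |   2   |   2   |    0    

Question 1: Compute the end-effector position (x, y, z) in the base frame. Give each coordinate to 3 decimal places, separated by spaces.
-0.318 4.414 9.000

after link 1: o_1 = (1.4142, 1.4142, 3.0000)
after link 2: o_2 = (1.4142, 5.4142, 7.0000)
after link 3: o_3 = (-0.3178, 4.4142, 9.0000)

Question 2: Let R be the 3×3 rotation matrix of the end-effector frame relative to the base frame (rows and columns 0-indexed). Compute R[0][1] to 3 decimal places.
End-effector y-axis (col 1 of R) = (0.5000,-0.8660,0.0000)
R[0][1] = 0.5000

0.500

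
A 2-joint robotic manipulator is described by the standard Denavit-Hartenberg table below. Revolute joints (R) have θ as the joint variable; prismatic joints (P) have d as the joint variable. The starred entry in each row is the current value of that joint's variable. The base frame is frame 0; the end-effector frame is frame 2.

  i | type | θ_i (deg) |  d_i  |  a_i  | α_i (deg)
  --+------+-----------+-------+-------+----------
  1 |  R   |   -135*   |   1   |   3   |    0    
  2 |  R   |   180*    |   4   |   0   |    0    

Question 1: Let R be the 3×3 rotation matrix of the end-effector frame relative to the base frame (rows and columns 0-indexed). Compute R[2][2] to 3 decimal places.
End-effector z-axis (col 2 of R) = (0.0000,0.0000,1.0000)
R[2][2] = 1.0000

1.000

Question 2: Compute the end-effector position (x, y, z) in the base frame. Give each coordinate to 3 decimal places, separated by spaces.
-2.121 -2.121 5.000

after link 1: o_1 = (-2.1213, -2.1213, 1.0000)
after link 2: o_2 = (-2.1213, -2.1213, 5.0000)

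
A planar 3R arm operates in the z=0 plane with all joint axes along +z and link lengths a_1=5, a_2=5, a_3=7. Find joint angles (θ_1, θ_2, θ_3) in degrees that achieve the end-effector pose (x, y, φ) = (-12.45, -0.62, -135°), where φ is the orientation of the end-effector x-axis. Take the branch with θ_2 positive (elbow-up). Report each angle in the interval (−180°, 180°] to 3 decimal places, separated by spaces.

120.003 59.999 44.997

wrist centre = target − a_3·(cos φ, sin φ) = (-7.5003, 4.3297)
cos θ_2 = (75.0005−5²−5²)/(2·5·5) = 0.5000; θ_2 = 59.9993° (elbow-up)
β = atan2(4.3297,-7.5003) = 150.0030°; ψ = atan2(4.3301,7.5001) = 29.9997°
θ_1 = β − ψ = 120.0033°
θ_3 = φ − θ_1 − θ_2 = 44.9973° (wrapped to (-180°,180°])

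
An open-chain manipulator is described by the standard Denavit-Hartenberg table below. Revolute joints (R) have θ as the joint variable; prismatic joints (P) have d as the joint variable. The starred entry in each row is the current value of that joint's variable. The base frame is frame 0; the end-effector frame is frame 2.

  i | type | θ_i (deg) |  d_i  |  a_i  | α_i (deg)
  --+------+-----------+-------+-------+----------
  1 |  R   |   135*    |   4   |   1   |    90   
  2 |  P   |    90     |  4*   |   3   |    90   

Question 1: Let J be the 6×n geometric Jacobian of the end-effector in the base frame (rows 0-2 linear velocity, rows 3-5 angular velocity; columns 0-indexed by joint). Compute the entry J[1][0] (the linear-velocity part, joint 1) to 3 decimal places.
2.121

axis z_0 = ẑ; lever o_n−o_0 = (2.1213,3.5355,7.0000)
cross product → J_v[:, 0] = (-3.5355,2.1213,0.0000)
J_ω[:, 0] = z_0
entry J[1][0] = 2.1213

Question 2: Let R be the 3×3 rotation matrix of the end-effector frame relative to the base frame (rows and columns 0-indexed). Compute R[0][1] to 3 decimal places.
End-effector y-axis (col 1 of R) = (0.7071,0.7071,0.0000)
R[0][1] = 0.7071

0.707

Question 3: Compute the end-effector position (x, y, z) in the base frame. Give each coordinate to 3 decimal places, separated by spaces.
2.121 3.536 7.000

after link 1: o_1 = (-0.7071, 0.7071, 4.0000)
after link 2: o_2 = (2.1213, 3.5355, 7.0000)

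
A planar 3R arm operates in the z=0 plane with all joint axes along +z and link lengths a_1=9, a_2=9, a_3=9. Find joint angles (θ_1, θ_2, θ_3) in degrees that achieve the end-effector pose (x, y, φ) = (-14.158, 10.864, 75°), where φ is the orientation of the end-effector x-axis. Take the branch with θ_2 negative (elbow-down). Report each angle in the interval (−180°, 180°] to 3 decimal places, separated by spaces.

-164.999 -45.003 -74.998

wrist centre = target − a_3·(cos φ, sin φ) = (-16.4874, 2.1707)
cos θ_2 = (276.5452−9²−9²)/(2·9·9) = 0.7071; θ_2 = -45.0030° (elbow-down)
β = atan2(2.1707,-16.4874) = 172.4998°; ψ = atan2(-6.3643,15.3636) = -22.5015°
θ_1 = β − ψ = 195.0013°
θ_3 = φ − θ_1 − θ_2 = -74.9983° (wrapped to (-180°,180°])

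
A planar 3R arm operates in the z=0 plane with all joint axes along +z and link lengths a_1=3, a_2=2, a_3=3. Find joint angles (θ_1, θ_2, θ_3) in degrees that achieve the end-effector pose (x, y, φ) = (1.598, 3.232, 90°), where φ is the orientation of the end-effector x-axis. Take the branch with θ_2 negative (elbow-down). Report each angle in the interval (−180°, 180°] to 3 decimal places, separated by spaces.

46.521 -150.003 -166.519

wrist centre = target − a_3·(cos φ, sin φ) = (1.5980, 0.2320)
cos θ_2 = (2.6074−3²−2²)/(2·3·2) = -0.8660; θ_2 = -150.0026° (elbow-down)
β = atan2(0.2320,1.5980) = 8.2606°; ψ = atan2(-0.9999,1.2679) = -38.2608°
θ_1 = β − ψ = 46.5214°
θ_3 = φ − θ_1 − θ_2 = -166.5188° (wrapped to (-180°,180°])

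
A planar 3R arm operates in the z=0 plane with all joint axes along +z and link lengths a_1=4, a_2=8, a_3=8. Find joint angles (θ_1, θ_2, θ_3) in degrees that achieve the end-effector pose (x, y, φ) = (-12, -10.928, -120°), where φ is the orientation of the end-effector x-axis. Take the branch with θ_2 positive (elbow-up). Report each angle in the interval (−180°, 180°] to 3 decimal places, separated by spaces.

143.128 90.001 6.871

wrist centre = target − a_3·(cos φ, sin φ) = (-8.0000, -3.9998)
cos θ_2 = (79.9984−4²−8²)/(2·4·8) = -0.0000; θ_2 = 90.0015° (elbow-up)
β = atan2(-3.9998,-8.0000) = -153.4361°; ψ = atan2(8.0000,3.9998) = 63.4361°
θ_1 = β − ψ = -216.8722°
θ_3 = φ − θ_1 − θ_2 = 6.8708° (wrapped to (-180°,180°])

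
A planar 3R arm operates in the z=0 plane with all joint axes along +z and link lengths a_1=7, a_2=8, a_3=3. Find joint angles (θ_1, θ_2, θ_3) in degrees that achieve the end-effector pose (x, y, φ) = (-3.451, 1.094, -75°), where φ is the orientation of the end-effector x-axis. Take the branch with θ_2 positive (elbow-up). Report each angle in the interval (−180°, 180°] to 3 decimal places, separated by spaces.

wrist centre = target − a_3·(cos φ, sin φ) = (-4.2275, 3.9918)
cos θ_2 = (33.8057−7²−8²)/(2·7·8) = -0.7071; θ_2 = 134.9988° (elbow-up)
β = atan2(3.9918,-4.2275) = 136.6425°; ψ = atan2(5.6570,1.3433) = 76.6423°
θ_1 = β − ψ = 60.0001°
θ_3 = φ − θ_1 − θ_2 = 90.0011° (wrapped to (-180°,180°])

60.000 134.999 90.001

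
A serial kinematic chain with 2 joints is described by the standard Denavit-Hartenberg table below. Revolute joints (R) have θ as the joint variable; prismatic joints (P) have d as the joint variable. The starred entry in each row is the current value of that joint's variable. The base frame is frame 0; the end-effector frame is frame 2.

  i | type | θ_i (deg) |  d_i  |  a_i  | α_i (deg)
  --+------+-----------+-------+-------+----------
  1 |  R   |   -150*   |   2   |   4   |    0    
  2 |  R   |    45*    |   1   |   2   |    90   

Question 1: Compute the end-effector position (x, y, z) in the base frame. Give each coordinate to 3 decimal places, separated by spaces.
-3.982 -3.932 3.000

after link 1: o_1 = (-3.4641, -2.0000, 2.0000)
after link 2: o_2 = (-3.9817, -3.9319, 3.0000)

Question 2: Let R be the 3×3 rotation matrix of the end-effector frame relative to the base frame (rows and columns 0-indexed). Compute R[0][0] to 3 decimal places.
-0.259

End-effector x-axis (col 0 of R) = (-0.2588,-0.9659,0.0000)
R[0][0] = -0.2588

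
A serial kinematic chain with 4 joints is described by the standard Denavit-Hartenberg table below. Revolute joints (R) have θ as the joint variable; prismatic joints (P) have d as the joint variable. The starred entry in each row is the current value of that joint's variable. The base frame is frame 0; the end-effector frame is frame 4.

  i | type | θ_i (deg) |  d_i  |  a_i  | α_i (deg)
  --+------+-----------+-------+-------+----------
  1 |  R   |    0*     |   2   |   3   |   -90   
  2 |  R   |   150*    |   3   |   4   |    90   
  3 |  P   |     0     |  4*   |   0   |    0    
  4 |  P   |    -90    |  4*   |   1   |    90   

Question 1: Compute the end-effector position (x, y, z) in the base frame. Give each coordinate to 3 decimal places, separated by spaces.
3.536 2.000 -6.928

after link 1: o_1 = (3.0000, 0.0000, 2.0000)
after link 2: o_2 = (-0.4641, 3.0000, 0.0000)
after link 3: o_3 = (1.5359, 3.0000, -3.4641)
after link 4: o_4 = (3.5359, 2.0000, -6.9282)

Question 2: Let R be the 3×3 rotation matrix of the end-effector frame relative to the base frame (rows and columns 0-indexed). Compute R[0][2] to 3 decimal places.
0.866

End-effector z-axis (col 2 of R) = (0.8660,-0.0000,0.5000)
R[0][2] = 0.8660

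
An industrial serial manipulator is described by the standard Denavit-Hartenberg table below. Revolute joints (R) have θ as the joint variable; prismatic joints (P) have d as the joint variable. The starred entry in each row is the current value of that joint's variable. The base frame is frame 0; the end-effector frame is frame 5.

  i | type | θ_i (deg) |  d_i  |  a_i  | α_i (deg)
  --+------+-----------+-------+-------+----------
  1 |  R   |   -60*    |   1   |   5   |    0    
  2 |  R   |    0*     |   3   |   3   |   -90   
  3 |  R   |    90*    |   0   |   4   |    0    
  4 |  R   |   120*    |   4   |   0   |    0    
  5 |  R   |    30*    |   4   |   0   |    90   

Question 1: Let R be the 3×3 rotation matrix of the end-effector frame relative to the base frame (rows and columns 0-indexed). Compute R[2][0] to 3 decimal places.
0.866

End-effector x-axis (col 0 of R) = (-0.2500,0.4330,0.8660)
R[2][0] = 0.8660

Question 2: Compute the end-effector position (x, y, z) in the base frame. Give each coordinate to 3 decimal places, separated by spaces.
10.928 -2.928 0.000

after link 1: o_1 = (2.5000, -4.3301, 1.0000)
after link 2: o_2 = (4.0000, -6.9282, 4.0000)
after link 3: o_3 = (4.0000, -6.9282, 0.0000)
after link 4: o_4 = (7.4641, -4.9282, 0.0000)
after link 5: o_5 = (10.9282, -2.9282, 0.0000)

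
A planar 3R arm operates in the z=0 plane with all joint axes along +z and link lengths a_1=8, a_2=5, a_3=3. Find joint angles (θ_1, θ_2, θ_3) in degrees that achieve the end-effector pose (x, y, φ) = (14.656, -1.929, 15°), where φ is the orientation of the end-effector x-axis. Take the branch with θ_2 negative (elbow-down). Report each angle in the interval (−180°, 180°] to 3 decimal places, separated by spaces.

4.080 -44.993 55.914

wrist centre = target − a_3·(cos φ, sin φ) = (11.7582, -2.7055)
cos θ_2 = (145.5753−8²−5²)/(2·8·5) = 0.7072; θ_2 = -44.9932° (elbow-down)
β = atan2(-2.7055,11.7582) = -12.9577°; ψ = atan2(-3.5351,11.5360) = -17.0373°
θ_1 = β − ψ = 4.0796°
θ_3 = φ − θ_1 − θ_2 = 55.9135° (wrapped to (-180°,180°])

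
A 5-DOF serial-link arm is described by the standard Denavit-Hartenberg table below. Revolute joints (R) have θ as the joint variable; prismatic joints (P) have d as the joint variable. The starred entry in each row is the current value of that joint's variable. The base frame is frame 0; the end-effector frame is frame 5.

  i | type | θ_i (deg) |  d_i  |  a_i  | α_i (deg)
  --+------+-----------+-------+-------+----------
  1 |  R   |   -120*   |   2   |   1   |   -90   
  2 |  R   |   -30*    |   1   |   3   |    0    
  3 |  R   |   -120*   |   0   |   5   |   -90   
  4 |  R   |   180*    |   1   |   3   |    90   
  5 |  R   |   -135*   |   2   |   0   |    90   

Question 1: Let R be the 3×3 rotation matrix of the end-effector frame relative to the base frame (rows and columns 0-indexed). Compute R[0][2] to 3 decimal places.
End-effector z-axis (col 2 of R) = (0.1294,0.2241,0.9659)
R[0][2] = 0.1294

0.129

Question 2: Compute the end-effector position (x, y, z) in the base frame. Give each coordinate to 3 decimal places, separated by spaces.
-2.049 -1.549 5.366

after link 1: o_1 = (-0.5000, -0.8660, 2.0000)
after link 2: o_2 = (-0.9330, -3.6160, 3.5000)
after link 3: o_3 = (1.2321, 0.1340, 6.0000)
after link 4: o_4 = (-0.3170, -2.5490, 5.3660)
after link 5: o_5 = (-2.0490, -1.5490, 5.3660)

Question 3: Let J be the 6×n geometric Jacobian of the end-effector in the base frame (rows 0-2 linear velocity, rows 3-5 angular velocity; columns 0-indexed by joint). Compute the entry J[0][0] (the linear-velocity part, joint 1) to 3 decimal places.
1.549

axis z_0 = ẑ; lever o_n−o_0 = (-2.0490,-1.5490,5.3660)
cross product → J_v[:, 0] = (1.5490,-2.0490,0.0000)
J_ω[:, 0] = z_0
entry J[0][0] = 1.5490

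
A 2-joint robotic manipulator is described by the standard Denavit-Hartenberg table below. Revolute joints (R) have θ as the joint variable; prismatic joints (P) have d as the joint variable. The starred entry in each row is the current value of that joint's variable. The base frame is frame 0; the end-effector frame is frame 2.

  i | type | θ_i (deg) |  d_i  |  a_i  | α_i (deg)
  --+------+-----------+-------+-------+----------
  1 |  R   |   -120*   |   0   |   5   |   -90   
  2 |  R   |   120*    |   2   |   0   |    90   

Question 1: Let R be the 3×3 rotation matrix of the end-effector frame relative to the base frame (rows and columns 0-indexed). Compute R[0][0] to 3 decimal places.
0.250

End-effector x-axis (col 0 of R) = (0.2500,0.4330,-0.8660)
R[0][0] = 0.2500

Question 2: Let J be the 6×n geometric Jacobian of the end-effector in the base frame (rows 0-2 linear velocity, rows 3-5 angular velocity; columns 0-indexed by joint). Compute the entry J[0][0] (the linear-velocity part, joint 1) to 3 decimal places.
5.330

axis z_0 = ẑ; lever o_n−o_0 = (-0.7679,-5.3301,0.0000)
cross product → J_v[:, 0] = (5.3301,-0.7679,0.0000)
J_ω[:, 0] = z_0
entry J[0][0] = 5.3301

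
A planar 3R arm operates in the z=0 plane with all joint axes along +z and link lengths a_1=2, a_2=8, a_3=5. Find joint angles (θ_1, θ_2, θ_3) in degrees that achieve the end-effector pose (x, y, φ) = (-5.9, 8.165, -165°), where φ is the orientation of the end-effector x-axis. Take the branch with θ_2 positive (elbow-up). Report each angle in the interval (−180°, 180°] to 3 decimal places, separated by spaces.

59.984 45.018 89.998

wrist centre = target − a_3·(cos φ, sin φ) = (-1.0704, 9.4591)
cos θ_2 = (90.6202−2²−8²)/(2·2·8) = 0.7069; θ_2 = 45.0183° (elbow-up)
β = atan2(9.4591,-1.0704) = 96.4560°; ψ = atan2(5.6587,7.6550) = 36.4721°
θ_1 = β − ψ = 59.9839°
θ_3 = φ − θ_1 − θ_2 = 89.9977° (wrapped to (-180°,180°])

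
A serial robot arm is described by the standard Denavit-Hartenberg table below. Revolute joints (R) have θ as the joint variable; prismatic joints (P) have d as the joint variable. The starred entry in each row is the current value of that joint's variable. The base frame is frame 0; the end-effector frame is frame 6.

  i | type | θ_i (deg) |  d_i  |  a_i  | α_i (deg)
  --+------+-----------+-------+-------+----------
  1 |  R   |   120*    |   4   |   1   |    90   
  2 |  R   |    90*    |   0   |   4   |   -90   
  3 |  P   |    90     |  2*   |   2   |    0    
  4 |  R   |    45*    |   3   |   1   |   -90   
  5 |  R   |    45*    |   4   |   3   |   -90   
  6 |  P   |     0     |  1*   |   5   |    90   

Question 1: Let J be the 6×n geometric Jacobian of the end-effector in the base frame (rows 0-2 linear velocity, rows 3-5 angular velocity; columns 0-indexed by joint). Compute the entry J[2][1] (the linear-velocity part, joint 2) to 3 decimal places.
axis z_1 = (0.8660,0.5000,0.0000); lever o_n−o_1 = (-3.6080,-0.5081,-3.0355)
cross product → J_v[:, 1] = (-1.5178,2.6288,1.3640)
J_ω[:, 1] = z_1
entry J[2][1] = 1.3640

1.364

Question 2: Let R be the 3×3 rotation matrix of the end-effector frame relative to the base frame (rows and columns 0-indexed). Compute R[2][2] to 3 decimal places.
-0.707

End-effector z-axis (col 2 of R) = (0.6124,0.3536,-0.7071)
R[2][2] = -0.7071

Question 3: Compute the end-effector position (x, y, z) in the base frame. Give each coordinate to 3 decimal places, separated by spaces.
after link 1: o_1 = (-0.5000, 0.8660, 4.0000)
after link 2: o_2 = (-0.5000, 0.8660, 8.0000)
after link 3: o_3 = (-1.2321, -1.8660, 8.0000)
after link 4: o_4 = (-0.3444, -4.8177, 7.2929)
after link 5: o_5 = (-0.2546, -2.3163, 2.9645)
after link 6: o_6 = (-4.1080, 0.3579, 0.9645)

-4.108 0.358 0.964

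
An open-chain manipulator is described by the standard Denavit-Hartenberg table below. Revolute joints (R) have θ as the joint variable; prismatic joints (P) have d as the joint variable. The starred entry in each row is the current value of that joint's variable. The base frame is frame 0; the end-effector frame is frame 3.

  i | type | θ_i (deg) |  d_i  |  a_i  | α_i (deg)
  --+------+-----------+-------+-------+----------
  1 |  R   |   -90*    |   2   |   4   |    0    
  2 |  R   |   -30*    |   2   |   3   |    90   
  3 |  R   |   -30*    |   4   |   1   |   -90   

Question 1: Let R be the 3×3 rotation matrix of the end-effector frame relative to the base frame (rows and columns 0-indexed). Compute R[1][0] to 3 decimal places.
End-effector x-axis (col 0 of R) = (-0.4330,-0.7500,-0.5000)
R[1][0] = -0.7500

-0.750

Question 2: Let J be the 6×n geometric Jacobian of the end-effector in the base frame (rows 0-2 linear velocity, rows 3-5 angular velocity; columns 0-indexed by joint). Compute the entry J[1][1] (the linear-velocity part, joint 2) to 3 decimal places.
axis z_1 = (0.0000,0.0000,1.0000); lever o_n−o_1 = (-5.3971,-1.3481,1.5000)
cross product → J_v[:, 1] = (1.3481,-5.3971,0.0000)
J_ω[:, 1] = z_1
entry J[1][1] = -5.3971

-5.397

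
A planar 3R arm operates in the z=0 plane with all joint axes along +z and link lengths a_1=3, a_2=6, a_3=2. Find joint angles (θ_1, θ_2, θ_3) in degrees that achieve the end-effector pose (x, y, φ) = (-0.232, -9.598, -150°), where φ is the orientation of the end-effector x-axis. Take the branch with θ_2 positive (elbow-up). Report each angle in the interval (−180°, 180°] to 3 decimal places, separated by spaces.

-100.210 30.004 -79.794

wrist centre = target − a_3·(cos φ, sin φ) = (1.5001, -8.5980)
cos θ_2 = (76.1758−3²−6²)/(2·3·6) = 0.8660; θ_2 = 30.0037° (elbow-up)
β = atan2(-8.5980,1.5001) = -80.1035°; ψ = atan2(3.0003,8.1960) = 20.1064°
θ_1 = β − ψ = -100.2099°
θ_3 = φ − θ_1 − θ_2 = -79.7938° (wrapped to (-180°,180°])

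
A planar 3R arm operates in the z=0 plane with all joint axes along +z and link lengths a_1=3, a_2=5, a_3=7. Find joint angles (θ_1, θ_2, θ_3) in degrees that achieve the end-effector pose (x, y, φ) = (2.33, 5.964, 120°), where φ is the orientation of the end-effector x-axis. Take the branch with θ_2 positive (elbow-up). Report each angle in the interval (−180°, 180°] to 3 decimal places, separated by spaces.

wrist centre = target − a_3·(cos φ, sin φ) = (5.8300, -0.0982)
cos θ_2 = (33.9985−3²−5²)/(2·3·5) = -0.0000; θ_2 = 90.0028° (elbow-up)
β = atan2(-0.0982,5.8300) = -0.9648°; ψ = atan2(5.0000,2.9998) = 59.0383°
θ_1 = β − ψ = -60.0031°
θ_3 = φ − θ_1 − θ_2 = 90.0003° (wrapped to (-180°,180°])

-60.003 90.003 90.000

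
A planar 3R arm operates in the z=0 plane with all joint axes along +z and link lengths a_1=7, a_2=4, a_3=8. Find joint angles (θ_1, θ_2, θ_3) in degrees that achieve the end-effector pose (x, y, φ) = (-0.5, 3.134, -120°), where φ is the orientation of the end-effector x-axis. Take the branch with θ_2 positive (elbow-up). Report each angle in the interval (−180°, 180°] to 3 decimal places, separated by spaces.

60.000 29.999 150.001

wrist centre = target − a_3·(cos φ, sin φ) = (3.5000, 10.0622)
cos θ_2 = (113.4979−7²−4²)/(2·7·4) = 0.8660; θ_2 = 29.9990° (elbow-up)
β = atan2(10.0622,3.5000) = 70.8205°; ψ = atan2(1.9999,10.4641) = 10.8201°
θ_1 = β − ψ = 60.0004°
θ_3 = φ − θ_1 − θ_2 = 150.0006° (wrapped to (-180°,180°])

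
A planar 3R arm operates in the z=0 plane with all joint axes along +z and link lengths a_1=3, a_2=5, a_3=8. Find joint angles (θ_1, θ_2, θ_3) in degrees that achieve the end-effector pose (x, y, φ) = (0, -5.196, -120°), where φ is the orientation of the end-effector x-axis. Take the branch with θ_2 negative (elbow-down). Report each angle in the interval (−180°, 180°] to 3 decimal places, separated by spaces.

106.827 -119.999 -106.828

wrist centre = target − a_3·(cos φ, sin φ) = (4.0000, 1.7322)
cos θ_2 = (19.0005−3²−5²)/(2·3·5) = -0.5000; θ_2 = -119.9988° (elbow-down)
β = atan2(1.7322,4.0000) = 23.4151°; ψ = atan2(-4.3302,0.5001) = -83.4122°
θ_1 = β − ψ = 106.8272°
θ_3 = φ − θ_1 − θ_2 = -106.8284° (wrapped to (-180°,180°])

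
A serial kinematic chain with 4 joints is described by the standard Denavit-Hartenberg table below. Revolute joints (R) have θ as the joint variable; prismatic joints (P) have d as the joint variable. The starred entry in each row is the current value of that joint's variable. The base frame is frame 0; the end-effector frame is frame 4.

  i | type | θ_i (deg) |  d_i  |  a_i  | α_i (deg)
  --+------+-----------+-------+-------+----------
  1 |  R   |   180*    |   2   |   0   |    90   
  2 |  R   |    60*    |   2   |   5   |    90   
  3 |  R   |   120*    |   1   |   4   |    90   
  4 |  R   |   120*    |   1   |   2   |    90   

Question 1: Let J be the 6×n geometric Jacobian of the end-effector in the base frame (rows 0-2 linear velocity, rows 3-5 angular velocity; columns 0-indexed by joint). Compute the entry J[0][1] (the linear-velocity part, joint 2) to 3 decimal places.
axis z_1 = (0.0000,1.0000,0.0000); lever o_n−o_1 = (-4.5490,5.0981,2.4151)
cross product → J_v[:, 1] = (2.4151,-0.0000,4.5490)
J_ω[:, 1] = z_1
entry J[0][1] = 2.4151

2.415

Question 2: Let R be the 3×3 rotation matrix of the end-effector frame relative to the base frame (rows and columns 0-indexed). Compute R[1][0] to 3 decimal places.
-0.433

End-effector x-axis (col 0 of R) = (-0.8750,-0.4330,-0.2165)
R[1][0] = -0.4330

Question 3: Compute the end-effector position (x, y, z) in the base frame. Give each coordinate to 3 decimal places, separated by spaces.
-4.549 5.098 4.415

after link 1: o_1 = (0.0000, 0.0000, 2.0000)
after link 2: o_2 = (-2.5000, 2.0000, 6.3301)
after link 3: o_3 = (-2.3660, 5.4641, 4.0981)
after link 4: o_4 = (-4.5490, 5.0981, 4.4151)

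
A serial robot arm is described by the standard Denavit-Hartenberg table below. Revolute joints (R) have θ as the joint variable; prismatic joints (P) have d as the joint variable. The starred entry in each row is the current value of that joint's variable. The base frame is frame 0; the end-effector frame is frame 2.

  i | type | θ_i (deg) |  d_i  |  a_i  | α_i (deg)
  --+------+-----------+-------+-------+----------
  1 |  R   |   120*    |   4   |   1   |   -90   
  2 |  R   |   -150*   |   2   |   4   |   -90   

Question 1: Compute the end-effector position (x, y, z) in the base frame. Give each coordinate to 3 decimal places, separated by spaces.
-0.500 -3.134 6.000

after link 1: o_1 = (-0.5000, 0.8660, 4.0000)
after link 2: o_2 = (-0.5000, -3.1340, 6.0000)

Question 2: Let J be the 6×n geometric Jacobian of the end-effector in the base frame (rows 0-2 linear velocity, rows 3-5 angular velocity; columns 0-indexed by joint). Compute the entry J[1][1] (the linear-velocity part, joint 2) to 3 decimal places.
axis z_1 = (-0.8660,-0.5000,0.0000); lever o_n−o_1 = (-0.0000,-4.0000,2.0000)
cross product → J_v[:, 1] = (-1.0000,1.7321,3.4641)
J_ω[:, 1] = z_1
entry J[1][1] = 1.7321

1.732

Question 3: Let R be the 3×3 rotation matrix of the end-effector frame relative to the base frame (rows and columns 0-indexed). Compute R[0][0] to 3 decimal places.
0.433

End-effector x-axis (col 0 of R) = (0.4330,-0.7500,0.5000)
R[0][0] = 0.4330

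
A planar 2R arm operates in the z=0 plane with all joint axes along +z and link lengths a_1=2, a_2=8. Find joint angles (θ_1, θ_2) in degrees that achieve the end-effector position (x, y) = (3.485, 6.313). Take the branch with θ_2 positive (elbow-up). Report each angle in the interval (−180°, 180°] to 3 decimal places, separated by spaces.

-45.004 120.002

cos θ_2 = (51.9992−2²−8²)/(2·2·8) = -0.5000; θ_2 = 120.0017° (elbow-up)
β = atan2(6.3130,3.4850) = 61.0997°; ψ = atan2(6.9281,-2.0002) = 106.1039°
θ_1 = β − ψ = -45.0042°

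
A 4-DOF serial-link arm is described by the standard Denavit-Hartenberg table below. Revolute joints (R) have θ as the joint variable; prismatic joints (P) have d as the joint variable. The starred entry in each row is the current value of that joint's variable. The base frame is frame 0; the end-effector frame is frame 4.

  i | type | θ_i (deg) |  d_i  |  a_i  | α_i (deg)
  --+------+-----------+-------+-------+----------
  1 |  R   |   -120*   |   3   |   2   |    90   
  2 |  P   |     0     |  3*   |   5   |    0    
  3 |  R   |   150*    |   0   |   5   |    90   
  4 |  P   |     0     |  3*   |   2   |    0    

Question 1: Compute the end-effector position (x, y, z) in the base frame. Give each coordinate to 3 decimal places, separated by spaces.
-3.817 -0.611 9.098

after link 1: o_1 = (-1.0000, -1.7321, 3.0000)
after link 2: o_2 = (-6.0981, -4.5622, 3.0000)
after link 3: o_3 = (-3.9330, -0.8122, 5.5000)
after link 4: o_4 = (-3.8170, -0.6112, 9.0981)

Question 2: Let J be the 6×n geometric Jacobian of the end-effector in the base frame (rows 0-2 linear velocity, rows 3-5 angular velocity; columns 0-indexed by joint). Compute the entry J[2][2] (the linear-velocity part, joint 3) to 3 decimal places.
axis z_2 = (-0.8660,0.5000,0.0000); lever o_n−o_2 = (2.2811,3.9510,6.0981)
cross product → J_v[:, 2] = (3.0490,5.2811,-4.5622)
J_ω[:, 2] = z_2
entry J[2][2] = -4.5622

-4.562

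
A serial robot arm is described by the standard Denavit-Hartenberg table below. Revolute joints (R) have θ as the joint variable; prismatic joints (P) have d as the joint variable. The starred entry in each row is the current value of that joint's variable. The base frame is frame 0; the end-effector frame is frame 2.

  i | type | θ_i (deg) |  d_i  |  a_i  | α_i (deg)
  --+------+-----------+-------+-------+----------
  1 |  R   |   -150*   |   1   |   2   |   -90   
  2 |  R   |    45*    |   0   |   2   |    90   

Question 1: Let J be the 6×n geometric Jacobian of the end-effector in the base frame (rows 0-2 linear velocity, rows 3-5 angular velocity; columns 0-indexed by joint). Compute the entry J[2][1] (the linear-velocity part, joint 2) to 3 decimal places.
axis z_1 = (0.5000,-0.8660,0.0000); lever o_n−o_1 = (-1.2247,-0.7071,-1.4142)
cross product → J_v[:, 1] = (1.2247,0.7071,-1.4142)
J_ω[:, 1] = z_1
entry J[2][1] = -1.4142

-1.414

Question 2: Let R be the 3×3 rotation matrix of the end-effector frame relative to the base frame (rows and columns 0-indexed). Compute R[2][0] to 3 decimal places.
-0.707

End-effector x-axis (col 0 of R) = (-0.6124,-0.3536,-0.7071)
R[2][0] = -0.7071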